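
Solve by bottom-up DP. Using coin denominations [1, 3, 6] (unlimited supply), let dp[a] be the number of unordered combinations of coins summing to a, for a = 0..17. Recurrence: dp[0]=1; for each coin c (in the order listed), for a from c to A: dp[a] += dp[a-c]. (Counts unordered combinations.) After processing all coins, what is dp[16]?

after  coin     0     1     2     3     4     5     6     7     8     9    10    11    12    13    14    15    16    17
          1     1     1     1     1     1     1     1     1     1     1     1     1     1     1     1     1     1     1
          3     1     1     1     2     2     2     3     3     3     4     4     4     5     5     5     6     6     6
          6     1     1     1     2     2     2     4     4     4     6     6     6     9     9     9    12    12    12

12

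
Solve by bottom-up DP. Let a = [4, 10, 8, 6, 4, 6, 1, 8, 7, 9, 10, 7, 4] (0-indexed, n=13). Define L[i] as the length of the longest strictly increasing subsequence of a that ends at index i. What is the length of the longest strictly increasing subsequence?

5

   i    0    1    2    3    4    5    6    7    8    9   10   11   12
a[i]    4   10    8    6    4    6    1    8    7    9   10    7    4
L[i]    1    2    2    2    1    2    1    3    3    4    5    3    2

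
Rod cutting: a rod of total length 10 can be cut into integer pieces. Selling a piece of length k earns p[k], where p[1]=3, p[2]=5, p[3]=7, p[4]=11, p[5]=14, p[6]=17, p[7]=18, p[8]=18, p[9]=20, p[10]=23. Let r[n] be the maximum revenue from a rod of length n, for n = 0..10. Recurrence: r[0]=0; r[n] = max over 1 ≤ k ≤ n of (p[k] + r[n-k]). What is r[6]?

18

   n    0    1    2    3    4    5    6    7    8    9   10
r[n]    0    3    6    9   12   15   18   21   24   27   30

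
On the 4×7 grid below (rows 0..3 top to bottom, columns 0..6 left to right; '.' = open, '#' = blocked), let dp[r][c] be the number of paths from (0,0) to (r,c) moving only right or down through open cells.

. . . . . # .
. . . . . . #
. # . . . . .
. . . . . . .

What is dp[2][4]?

r\c   0   1   2   3   4   5   6
  0   1   1   1   1   1   0   0
  1   1   2   3   4   5   5   0
  2   1   0   3   7  12  17  17
  3   1   1   4  11  23  40  57

12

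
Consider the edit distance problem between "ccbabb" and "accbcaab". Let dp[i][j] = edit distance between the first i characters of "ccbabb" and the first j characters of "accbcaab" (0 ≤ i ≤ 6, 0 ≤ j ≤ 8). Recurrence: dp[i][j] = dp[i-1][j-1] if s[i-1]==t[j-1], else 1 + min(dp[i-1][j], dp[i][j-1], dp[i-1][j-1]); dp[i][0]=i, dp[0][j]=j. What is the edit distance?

3

   ''  a  c  c  b  c  a  a  b
''  0  1  2  3  4  5  6  7  8
 c  1  1  1  2  3  4  5  6  7
 c  2  2  1  1  2  3  4  5  6
 b  3  3  2  2  1  2  3  4  5
 a  4  3  3  3  2  2  2  3  4
 b  5  4  4  4  3  3  3  3  3
 b  6  5  5  5  4  4  4  4  3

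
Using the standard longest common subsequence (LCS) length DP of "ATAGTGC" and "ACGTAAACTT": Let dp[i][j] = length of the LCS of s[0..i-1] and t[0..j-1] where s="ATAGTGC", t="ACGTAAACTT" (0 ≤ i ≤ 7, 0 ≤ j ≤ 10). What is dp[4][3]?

   ''  A  C  G  T  A  A  A  C  T  T
''  0  0  0  0  0  0  0  0  0  0  0
 A  0  1  1  1  1  1  1  1  1  1  1
 T  0  1  1  1  2  2  2  2  2  2  2
 A  0  1  1  1  2  3  3  3  3  3  3
 G  0  1  1  2  2  3  3  3  3  3  3
 T  0  1  1  2  3  3  3  3  3  4  4
 G  0  1  1  2  3  3  3  3  3  4  4
 C  0  1  2  2  3  3  3  3  4  4  4

2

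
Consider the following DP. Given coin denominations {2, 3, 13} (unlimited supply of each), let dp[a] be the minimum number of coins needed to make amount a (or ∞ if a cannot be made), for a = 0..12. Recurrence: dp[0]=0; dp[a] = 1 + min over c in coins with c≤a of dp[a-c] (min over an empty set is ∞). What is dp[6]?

2

 a  0  1  2  3  4  5  6  7  8  9 10 11 12
dp  0  -  1  1  2  2  2  3  3  3  4  4  4
(- denotes ∞ / unreachable)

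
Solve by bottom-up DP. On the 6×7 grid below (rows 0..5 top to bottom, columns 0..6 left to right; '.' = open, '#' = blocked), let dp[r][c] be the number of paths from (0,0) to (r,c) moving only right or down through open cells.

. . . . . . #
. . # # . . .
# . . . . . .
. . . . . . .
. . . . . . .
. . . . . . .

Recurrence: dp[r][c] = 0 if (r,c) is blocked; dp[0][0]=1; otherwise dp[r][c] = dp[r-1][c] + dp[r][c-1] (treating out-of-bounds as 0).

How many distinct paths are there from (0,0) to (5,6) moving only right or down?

r\c   0   1   2   3   4   5   6
  0   1   1   1   1   1   1   0
  1   1   2   0   0   1   2   2
  2   0   2   2   2   3   5   7
  3   0   2   4   6   9  14  21
  4   0   2   6  12  21  35  56
  5   0   2   8  20  41  76 132

132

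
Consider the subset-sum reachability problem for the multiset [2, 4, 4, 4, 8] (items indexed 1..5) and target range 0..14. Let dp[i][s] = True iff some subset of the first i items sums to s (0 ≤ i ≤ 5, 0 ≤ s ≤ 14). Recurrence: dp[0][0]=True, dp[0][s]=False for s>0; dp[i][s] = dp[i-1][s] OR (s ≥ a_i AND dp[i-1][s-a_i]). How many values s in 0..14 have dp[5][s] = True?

8

i\s   0   1   2   3   4   5   6   7   8   9  10  11  12  13  14
  0   T   F   F   F   F   F   F   F   F   F   F   F   F   F   F
  1   T   F   T   F   F   F   F   F   F   F   F   F   F   F   F
  2   T   F   T   F   T   F   T   F   F   F   F   F   F   F   F
  3   T   F   T   F   T   F   T   F   T   F   T   F   F   F   F
  4   T   F   T   F   T   F   T   F   T   F   T   F   T   F   T
  5   T   F   T   F   T   F   T   F   T   F   T   F   T   F   T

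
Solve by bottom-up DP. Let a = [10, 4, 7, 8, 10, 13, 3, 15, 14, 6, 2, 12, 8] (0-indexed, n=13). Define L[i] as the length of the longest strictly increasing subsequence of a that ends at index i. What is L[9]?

2

   i    0    1    2    3    4    5    6    7    8    9   10   11   12
a[i]   10    4    7    8   10   13    3   15   14    6    2   12    8
L[i]    1    1    2    3    4    5    1    6    6    2    1    5    3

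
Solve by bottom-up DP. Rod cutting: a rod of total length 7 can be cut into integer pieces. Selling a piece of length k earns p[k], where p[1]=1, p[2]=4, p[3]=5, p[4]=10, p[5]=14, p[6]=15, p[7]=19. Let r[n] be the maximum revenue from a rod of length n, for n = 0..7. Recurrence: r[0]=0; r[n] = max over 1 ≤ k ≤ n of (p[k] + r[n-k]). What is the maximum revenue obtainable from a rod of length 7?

   n    0    1    2    3    4    5    6    7
r[n]    0    1    4    5   10   14   15   19

19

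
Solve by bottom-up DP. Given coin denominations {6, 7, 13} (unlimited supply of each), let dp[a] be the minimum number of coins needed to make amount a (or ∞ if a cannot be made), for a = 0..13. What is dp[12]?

2

 a  0  1  2  3  4  5  6  7  8  9 10 11 12 13
dp  0  -  -  -  -  -  1  1  -  -  -  -  2  1
(- denotes ∞ / unreachable)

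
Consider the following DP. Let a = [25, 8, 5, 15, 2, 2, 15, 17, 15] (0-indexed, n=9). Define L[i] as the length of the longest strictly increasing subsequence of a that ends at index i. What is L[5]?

1

   i    0    1    2    3    4    5    6    7    8
a[i]   25    8    5   15    2    2   15   17   15
L[i]    1    1    1    2    1    1    2    3    2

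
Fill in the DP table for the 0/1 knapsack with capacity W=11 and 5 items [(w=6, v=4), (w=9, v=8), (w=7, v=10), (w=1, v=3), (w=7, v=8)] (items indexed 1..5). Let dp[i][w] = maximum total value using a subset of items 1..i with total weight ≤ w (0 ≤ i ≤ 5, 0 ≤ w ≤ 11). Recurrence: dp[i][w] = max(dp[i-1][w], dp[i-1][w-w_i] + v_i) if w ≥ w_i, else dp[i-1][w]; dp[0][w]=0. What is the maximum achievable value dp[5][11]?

13

i\w   0   1   2   3   4   5   6   7   8   9  10  11
  0   0   0   0   0   0   0   0   0   0   0   0   0
  1   0   0   0   0   0   0   4   4   4   4   4   4
  2   0   0   0   0   0   0   4   4   4   8   8   8
  3   0   0   0   0   0   0   4  10  10  10  10  10
  4   0   3   3   3   3   3   4  10  13  13  13  13
  5   0   3   3   3   3   3   4  10  13  13  13  13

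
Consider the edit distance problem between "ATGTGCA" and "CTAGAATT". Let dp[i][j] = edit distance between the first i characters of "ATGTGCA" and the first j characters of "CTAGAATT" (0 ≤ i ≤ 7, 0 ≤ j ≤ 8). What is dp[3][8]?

6

   ''  C  T  A  G  A  A  T  T
''  0  1  2  3  4  5  6  7  8
 A  1  1  2  2  3  4  5  6  7
 T  2  2  1  2  3  4  5  5  6
 G  3  3  2  2  2  3  4  5  6
 T  4  4  3  3  3  3  4  4  5
 G  5  5  4  4  3  4  4  5  5
 C  6  5  5  5  4  4  5  5  6
 A  7  6  6  5  5  4  4  5  6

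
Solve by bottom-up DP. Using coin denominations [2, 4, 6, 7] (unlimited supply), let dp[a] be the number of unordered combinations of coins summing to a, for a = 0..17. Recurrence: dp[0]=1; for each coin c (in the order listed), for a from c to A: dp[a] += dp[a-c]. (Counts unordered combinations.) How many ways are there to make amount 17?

5

after  coin     0     1     2     3     4     5     6     7     8     9    10    11    12    13    14    15    16    17
          2     1     0     1     0     1     0     1     0     1     0     1     0     1     0     1     0     1     0
          4     1     0     1     0     2     0     2     0     3     0     3     0     4     0     4     0     5     0
          6     1     0     1     0     2     0     3     0     4     0     5     0     7     0     8     0    10     0
          7     1     0     1     0     2     0     3     1     4     1     5     2     7     3     9     4    11     5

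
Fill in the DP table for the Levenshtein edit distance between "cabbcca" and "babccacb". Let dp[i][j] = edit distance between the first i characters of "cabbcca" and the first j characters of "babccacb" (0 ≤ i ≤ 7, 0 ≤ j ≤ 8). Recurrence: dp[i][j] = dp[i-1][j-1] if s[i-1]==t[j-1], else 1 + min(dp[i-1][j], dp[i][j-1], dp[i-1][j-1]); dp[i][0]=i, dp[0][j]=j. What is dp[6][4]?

   ''  b  a  b  c  c  a  c  b
''  0  1  2  3  4  5  6  7  8
 c  1  1  2  3  3  4  5  6  7
 a  2  2  1  2  3  4  4  5  6
 b  3  2  2  1  2  3  4  5  5
 b  4  3  3  2  2  3  4  5  5
 c  5  4  4  3  2  2  3  4  5
 c  6  5  5  4  3  2  3  3  4
 a  7  6  5  5  4  3  2  3  4

3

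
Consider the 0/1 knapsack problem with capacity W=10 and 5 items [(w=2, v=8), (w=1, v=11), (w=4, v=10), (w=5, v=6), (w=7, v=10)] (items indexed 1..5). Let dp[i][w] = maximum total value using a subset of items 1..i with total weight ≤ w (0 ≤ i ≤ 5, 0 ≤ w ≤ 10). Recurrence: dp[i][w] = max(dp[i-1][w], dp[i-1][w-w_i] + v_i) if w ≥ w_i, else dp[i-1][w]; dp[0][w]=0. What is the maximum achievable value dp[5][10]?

29

i\w   0   1   2   3   4   5   6   7   8   9  10
  0   0   0   0   0   0   0   0   0   0   0   0
  1   0   0   8   8   8   8   8   8   8   8   8
  2   0  11  11  19  19  19  19  19  19  19  19
  3   0  11  11  19  19  21  21  29  29  29  29
  4   0  11  11  19  19  21  21  29  29  29  29
  5   0  11  11  19  19  21  21  29  29  29  29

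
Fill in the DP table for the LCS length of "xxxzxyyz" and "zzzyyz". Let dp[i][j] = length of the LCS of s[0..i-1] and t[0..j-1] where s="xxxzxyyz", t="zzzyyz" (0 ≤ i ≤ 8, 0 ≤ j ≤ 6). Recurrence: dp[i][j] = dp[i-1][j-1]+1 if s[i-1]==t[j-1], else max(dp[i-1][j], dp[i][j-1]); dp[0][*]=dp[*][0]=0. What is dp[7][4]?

2

   ''  z  z  z  y  y  z
''  0  0  0  0  0  0  0
 x  0  0  0  0  0  0  0
 x  0  0  0  0  0  0  0
 x  0  0  0  0  0  0  0
 z  0  1  1  1  1  1  1
 x  0  1  1  1  1  1  1
 y  0  1  1  1  2  2  2
 y  0  1  1  1  2  3  3
 z  0  1  2  2  2  3  4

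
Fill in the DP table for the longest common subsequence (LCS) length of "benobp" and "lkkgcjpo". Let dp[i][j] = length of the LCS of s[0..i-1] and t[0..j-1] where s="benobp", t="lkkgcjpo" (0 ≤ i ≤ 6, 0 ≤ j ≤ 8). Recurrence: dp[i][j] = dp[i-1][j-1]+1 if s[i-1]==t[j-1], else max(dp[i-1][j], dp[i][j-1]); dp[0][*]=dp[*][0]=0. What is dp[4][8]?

   ''  l  k  k  g  c  j  p  o
''  0  0  0  0  0  0  0  0  0
 b  0  0  0  0  0  0  0  0  0
 e  0  0  0  0  0  0  0  0  0
 n  0  0  0  0  0  0  0  0  0
 o  0  0  0  0  0  0  0  0  1
 b  0  0  0  0  0  0  0  0  1
 p  0  0  0  0  0  0  0  1  1

1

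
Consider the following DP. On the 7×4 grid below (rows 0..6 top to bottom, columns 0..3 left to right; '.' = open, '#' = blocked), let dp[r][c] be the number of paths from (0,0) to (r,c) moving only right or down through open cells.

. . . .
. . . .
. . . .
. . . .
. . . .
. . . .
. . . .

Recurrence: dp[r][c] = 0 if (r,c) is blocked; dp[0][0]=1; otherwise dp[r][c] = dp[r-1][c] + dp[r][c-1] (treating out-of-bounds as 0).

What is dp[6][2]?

28

r\c   0   1   2   3
  0   1   1   1   1
  1   1   2   3   4
  2   1   3   6  10
  3   1   4  10  20
  4   1   5  15  35
  5   1   6  21  56
  6   1   7  28  84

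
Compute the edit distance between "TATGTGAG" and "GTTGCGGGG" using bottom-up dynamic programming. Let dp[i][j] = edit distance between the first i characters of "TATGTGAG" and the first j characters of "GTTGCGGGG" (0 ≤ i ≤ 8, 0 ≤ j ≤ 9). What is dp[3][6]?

5

   ''  G  T  T  G  C  G  G  G  G
''  0  1  2  3  4  5  6  7  8  9
 T  1  1  1  2  3  4  5  6  7  8
 A  2  2  2  2  3  4  5  6  7  8
 T  3  3  2  2  3  4  5  6  7  8
 G  4  3  3  3  2  3  4  5  6  7
 T  5  4  3  3  3  3  4  5  6  7
 G  6  5  4  4  3  4  3  4  5  6
 A  7  6  5  5  4  4  4  4  5  6
 G  8  7  6  6  5  5  4  4  4  5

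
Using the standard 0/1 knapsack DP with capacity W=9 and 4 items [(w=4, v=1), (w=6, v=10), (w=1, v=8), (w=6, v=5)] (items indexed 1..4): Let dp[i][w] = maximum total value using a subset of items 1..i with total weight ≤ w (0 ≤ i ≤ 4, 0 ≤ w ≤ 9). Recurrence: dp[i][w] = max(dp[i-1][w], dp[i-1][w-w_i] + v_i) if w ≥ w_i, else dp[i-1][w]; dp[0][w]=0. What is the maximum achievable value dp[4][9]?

18

i\w   0   1   2   3   4   5   6   7   8   9
  0   0   0   0   0   0   0   0   0   0   0
  1   0   0   0   0   1   1   1   1   1   1
  2   0   0   0   0   1   1  10  10  10  10
  3   0   8   8   8   8   9  10  18  18  18
  4   0   8   8   8   8   9  10  18  18  18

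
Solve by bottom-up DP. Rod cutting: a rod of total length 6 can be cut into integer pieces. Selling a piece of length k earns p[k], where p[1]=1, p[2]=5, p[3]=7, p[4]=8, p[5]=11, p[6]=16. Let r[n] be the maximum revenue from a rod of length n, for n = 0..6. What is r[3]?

7

   n    0    1    2    3    4    5    6
r[n]    0    1    5    7   10   12   16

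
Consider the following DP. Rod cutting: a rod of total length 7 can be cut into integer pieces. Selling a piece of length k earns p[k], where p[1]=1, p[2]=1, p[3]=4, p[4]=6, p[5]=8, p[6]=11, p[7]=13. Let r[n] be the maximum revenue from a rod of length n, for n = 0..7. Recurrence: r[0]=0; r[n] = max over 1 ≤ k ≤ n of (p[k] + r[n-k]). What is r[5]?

   n    0    1    2    3    4    5    6    7
r[n]    0    1    2    4    6    8   11   13

8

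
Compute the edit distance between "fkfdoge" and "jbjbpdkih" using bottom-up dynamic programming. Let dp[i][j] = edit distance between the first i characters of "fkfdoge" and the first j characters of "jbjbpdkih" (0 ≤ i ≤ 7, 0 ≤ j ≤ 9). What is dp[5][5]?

5

   ''  j  b  j  b  p  d  k  i  h
''  0  1  2  3  4  5  6  7  8  9
 f  1  1  2  3  4  5  6  7  8  9
 k  2  2  2  3  4  5  6  6  7  8
 f  3  3  3  3  4  5  6  7  7  8
 d  4  4  4  4  4  5  5  6  7  8
 o  5  5  5  5  5  5  6  6  7  8
 g  6  6  6  6  6  6  6  7  7  8
 e  7  7  7  7  7  7  7  7  8  8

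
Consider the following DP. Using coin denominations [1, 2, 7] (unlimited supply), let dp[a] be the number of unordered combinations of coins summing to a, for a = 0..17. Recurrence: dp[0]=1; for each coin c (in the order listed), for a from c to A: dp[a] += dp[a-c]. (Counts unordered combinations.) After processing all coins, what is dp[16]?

after  coin     0     1     2     3     4     5     6     7     8     9    10    11    12    13    14    15    16    17
          1     1     1     1     1     1     1     1     1     1     1     1     1     1     1     1     1     1     1
          2     1     1     2     2     3     3     4     4     5     5     6     6     7     7     8     8     9     9
          7     1     1     2     2     3     3     4     5     6     7     8     9    10    11    13    14    16    17

16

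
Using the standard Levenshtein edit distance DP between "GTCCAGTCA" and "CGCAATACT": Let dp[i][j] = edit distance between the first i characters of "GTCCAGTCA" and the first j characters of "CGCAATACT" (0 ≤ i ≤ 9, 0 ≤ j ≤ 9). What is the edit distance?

6

   ''  C  G  C  A  A  T  A  C  T
''  0  1  2  3  4  5  6  7  8  9
 G  1  1  1  2  3  4  5  6  7  8
 T  2  2  2  2  3  4  4  5  6  7
 C  3  2  3  2  3  4  5  5  5  6
 C  4  3  3  3  3  4  5  6  5  6
 A  5  4  4  4  3  3  4  5  6  6
 G  6  5  4  5  4  4  4  5  6  7
 T  7  6  5  5  5  5  4  5  6  6
 C  8  7  6  5  6  6  5  5  5  6
 A  9  8  7  6  5  6  6  5  6  6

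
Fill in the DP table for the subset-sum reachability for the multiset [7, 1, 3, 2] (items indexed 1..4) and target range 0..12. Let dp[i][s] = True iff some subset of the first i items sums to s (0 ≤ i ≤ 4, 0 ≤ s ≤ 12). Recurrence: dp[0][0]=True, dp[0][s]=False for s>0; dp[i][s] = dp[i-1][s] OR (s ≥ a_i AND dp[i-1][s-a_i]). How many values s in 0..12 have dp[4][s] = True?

i\s   0   1   2   3   4   5   6   7   8   9  10  11  12
  0   T   F   F   F   F   F   F   F   F   F   F   F   F
  1   T   F   F   F   F   F   F   T   F   F   F   F   F
  2   T   T   F   F   F   F   F   T   T   F   F   F   F
  3   T   T   F   T   T   F   F   T   T   F   T   T   F
  4   T   T   T   T   T   T   T   T   T   T   T   T   T

13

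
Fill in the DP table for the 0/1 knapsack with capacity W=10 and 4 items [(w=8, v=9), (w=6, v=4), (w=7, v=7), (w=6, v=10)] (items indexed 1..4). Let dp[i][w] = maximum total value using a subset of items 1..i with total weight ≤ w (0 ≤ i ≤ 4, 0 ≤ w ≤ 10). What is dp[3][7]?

i\w   0   1   2   3   4   5   6   7   8   9  10
  0   0   0   0   0   0   0   0   0   0   0   0
  1   0   0   0   0   0   0   0   0   9   9   9
  2   0   0   0   0   0   0   4   4   9   9   9
  3   0   0   0   0   0   0   4   7   9   9   9
  4   0   0   0   0   0   0  10  10  10  10  10

7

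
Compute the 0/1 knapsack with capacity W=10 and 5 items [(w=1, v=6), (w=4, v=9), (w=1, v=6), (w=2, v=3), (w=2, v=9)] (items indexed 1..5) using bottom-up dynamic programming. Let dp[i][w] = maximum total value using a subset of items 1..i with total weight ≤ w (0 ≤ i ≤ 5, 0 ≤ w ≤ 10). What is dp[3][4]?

i\w   0   1   2   3   4   5   6   7   8   9  10
  0   0   0   0   0   0   0   0   0   0   0   0
  1   0   6   6   6   6   6   6   6   6   6   6
  2   0   6   6   6   9  15  15  15  15  15  15
  3   0   6  12  12  12  15  21  21  21  21  21
  4   0   6  12  12  15  15  21  21  24  24  24
  5   0   6  12  15  21  21  24  24  30  30  33

12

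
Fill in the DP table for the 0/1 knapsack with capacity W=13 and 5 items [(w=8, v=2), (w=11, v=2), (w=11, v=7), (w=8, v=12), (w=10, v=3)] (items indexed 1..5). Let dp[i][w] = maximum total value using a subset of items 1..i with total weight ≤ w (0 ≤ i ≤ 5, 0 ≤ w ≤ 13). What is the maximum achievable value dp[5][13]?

i\w   0   1   2   3   4   5   6   7   8   9  10  11  12  13
  0   0   0   0   0   0   0   0   0   0   0   0   0   0   0
  1   0   0   0   0   0   0   0   0   2   2   2   2   2   2
  2   0   0   0   0   0   0   0   0   2   2   2   2   2   2
  3   0   0   0   0   0   0   0   0   2   2   2   7   7   7
  4   0   0   0   0   0   0   0   0  12  12  12  12  12  12
  5   0   0   0   0   0   0   0   0  12  12  12  12  12  12

12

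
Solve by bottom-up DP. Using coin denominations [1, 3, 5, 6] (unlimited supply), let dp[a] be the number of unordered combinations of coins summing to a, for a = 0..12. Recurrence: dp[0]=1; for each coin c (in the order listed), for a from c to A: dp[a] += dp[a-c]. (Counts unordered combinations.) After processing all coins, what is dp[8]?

6

after  coin     0     1     2     3     4     5     6     7     8     9    10    11    12
          1     1     1     1     1     1     1     1     1     1     1     1     1     1
          3     1     1     1     2     2     2     3     3     3     4     4     4     5
          5     1     1     1     2     2     3     4     4     5     6     7     8     9
          6     1     1     1     2     2     3     5     5     6     8     9    11    14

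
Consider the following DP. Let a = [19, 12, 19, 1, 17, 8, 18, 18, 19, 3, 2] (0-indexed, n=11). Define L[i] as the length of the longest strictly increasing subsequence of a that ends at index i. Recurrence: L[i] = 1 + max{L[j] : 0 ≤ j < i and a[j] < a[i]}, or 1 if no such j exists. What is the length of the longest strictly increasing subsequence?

4

   i    0    1    2    3    4    5    6    7    8    9   10
a[i]   19   12   19    1   17    8   18   18   19    3    2
L[i]    1    1    2    1    2    2    3    3    4    2    2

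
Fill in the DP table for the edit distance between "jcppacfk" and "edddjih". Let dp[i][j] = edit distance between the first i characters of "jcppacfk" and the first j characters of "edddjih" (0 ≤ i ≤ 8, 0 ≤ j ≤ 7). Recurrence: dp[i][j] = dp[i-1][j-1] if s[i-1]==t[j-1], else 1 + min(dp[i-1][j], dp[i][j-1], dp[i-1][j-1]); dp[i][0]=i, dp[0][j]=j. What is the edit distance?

   ''  e  d  d  d  j  i  h
''  0  1  2  3  4  5  6  7
 j  1  1  2  3  4  4  5  6
 c  2  2  2  3  4  5  5  6
 p  3  3  3  3  4  5  6  6
 p  4  4  4  4  4  5  6  7
 a  5  5  5  5  5  5  6  7
 c  6  6  6  6  6  6  6  7
 f  7  7  7  7  7  7  7  7
 k  8  8  8  8  8  8  8  8

8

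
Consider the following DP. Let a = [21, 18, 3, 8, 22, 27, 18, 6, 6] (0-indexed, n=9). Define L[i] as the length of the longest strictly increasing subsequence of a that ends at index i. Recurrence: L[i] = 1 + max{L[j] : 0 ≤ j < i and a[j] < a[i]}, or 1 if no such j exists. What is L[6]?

3

   i    0    1    2    3    4    5    6    7    8
a[i]   21   18    3    8   22   27   18    6    6
L[i]    1    1    1    2    3    4    3    2    2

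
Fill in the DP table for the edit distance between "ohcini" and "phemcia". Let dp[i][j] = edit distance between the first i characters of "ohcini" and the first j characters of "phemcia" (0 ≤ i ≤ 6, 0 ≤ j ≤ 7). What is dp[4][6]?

3

   ''  p  h  e  m  c  i  a
''  0  1  2  3  4  5  6  7
 o  1  1  2  3  4  5  6  7
 h  2  2  1  2  3  4  5  6
 c  3  3  2  2  3  3  4  5
 i  4  4  3  3  3  4  3  4
 n  5  5  4  4  4  4  4  4
 i  6  6  5  5  5  5  4  5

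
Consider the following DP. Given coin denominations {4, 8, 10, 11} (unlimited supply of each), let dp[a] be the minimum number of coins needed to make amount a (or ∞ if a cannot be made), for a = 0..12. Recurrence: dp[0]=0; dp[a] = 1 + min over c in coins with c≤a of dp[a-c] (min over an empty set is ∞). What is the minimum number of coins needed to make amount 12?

 a  0  1  2  3  4  5  6  7  8  9 10 11 12
dp  0  -  -  -  1  -  -  -  1  -  1  1  2
(- denotes ∞ / unreachable)

2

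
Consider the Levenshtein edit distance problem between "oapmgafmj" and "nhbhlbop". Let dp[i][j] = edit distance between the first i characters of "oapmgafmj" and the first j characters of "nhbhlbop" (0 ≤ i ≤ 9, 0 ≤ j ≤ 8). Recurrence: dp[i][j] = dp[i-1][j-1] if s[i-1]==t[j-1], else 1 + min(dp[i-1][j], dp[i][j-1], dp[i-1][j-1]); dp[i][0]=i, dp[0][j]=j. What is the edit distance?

9

   ''  n  h  b  h  l  b  o  p
''  0  1  2  3  4  5  6  7  8
 o  1  1  2  3  4  5  6  6  7
 a  2  2  2  3  4  5  6  7  7
 p  3  3  3  3  4  5  6  7  7
 m  4  4  4  4  4  5  6  7  8
 g  5  5  5  5  5  5  6  7  8
 a  6  6  6  6  6  6  6  7  8
 f  7  7  7  7  7  7  7  7  8
 m  8  8  8  8  8  8  8  8  8
 j  9  9  9  9  9  9  9  9  9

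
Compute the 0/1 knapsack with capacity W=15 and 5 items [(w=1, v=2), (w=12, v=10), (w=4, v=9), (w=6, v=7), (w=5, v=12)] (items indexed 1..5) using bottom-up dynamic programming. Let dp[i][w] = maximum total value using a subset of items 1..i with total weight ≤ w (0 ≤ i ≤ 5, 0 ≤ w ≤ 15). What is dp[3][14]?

12

i\w   0   1   2   3   4   5   6   7   8   9  10  11  12  13  14  15
  0   0   0   0   0   0   0   0   0   0   0   0   0   0   0   0   0
  1   0   2   2   2   2   2   2   2   2   2   2   2   2   2   2   2
  2   0   2   2   2   2   2   2   2   2   2   2   2  10  12  12  12
  3   0   2   2   2   9  11  11  11  11  11  11  11  11  12  12  12
  4   0   2   2   2   9  11  11  11  11  11  16  18  18  18  18  18
  5   0   2   2   2   9  12  14  14  14  21  23  23  23  23  23  28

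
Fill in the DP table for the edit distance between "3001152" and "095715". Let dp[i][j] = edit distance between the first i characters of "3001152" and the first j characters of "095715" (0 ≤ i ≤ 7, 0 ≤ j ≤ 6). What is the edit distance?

5

   ''  0  9  5  7  1  5
''  0  1  2  3  4  5  6
 3  1  1  2  3  4  5  6
 0  2  1  2  3  4  5  6
 0  3  2  2  3  4  5  6
 1  4  3  3  3  4  4  5
 1  5  4  4  4  4  4  5
 5  6  5  5  4  5  5  4
 2  7  6  6  5  5  6  5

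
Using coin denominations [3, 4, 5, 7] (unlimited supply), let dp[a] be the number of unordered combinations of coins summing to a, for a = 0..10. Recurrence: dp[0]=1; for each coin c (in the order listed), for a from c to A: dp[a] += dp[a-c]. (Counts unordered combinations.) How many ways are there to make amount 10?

3

after  coin     0     1     2     3     4     5     6     7     8     9    10
          3     1     0     0     1     0     0     1     0     0     1     0
          4     1     0     0     1     1     0     1     1     1     1     1
          5     1     0     0     1     1     1     1     1     2     2     2
          7     1     0     0     1     1     1     1     2     2     2     3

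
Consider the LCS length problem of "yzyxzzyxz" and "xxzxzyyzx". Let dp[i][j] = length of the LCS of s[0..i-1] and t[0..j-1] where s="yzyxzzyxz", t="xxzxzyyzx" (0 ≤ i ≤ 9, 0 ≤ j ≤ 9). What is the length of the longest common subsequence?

   ''  x  x  z  x  z  y  y  z  x
''  0  0  0  0  0  0  0  0  0  0
 y  0  0  0  0  0  0  1  1  1  1
 z  0  0  0  1  1  1  1  1  2  2
 y  0  0  0  1  1  1  2  2  2  2
 x  0  1  1  1  2  2  2  2  2  3
 z  0  1  1  2  2  3  3  3  3  3
 z  0  1  1  2  2  3  3  3  4  4
 y  0  1  1  2  2  3  4  4  4  4
 x  0  1  2  2  3  3  4  4  4  5
 z  0  1  2  3  3  4  4  4  5  5

5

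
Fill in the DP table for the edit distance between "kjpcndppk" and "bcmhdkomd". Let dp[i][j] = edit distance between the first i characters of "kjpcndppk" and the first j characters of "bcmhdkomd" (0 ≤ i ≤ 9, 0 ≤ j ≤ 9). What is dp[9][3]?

   ''  b  c  m  h  d  k  o  m  d
''  0  1  2  3  4  5  6  7  8  9
 k  1  1  2  3  4  5  5  6  7  8
 j  2  2  2  3  4  5  6  6  7  8
 p  3  3  3  3  4  5  6  7  7  8
 c  4  4  3  4  4  5  6  7  8  8
 n  5  5  4  4  5  5  6  7  8  9
 d  6  6  5  5  5  5  6  7  8  8
 p  7  7  6  6  6  6  6  7  8  9
 p  8  8  7  7  7  7  7  7  8  9
 k  9  9  8  8  8  8  7  8  8  9

8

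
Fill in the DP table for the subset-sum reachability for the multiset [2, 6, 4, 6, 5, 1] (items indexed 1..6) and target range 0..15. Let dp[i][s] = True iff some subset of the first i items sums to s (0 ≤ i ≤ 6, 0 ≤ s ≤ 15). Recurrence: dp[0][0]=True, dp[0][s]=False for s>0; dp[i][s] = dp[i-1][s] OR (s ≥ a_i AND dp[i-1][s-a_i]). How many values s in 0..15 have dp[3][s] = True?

7

i\s   0   1   2   3   4   5   6   7   8   9  10  11  12  13  14  15
  0   T   F   F   F   F   F   F   F   F   F   F   F   F   F   F   F
  1   T   F   T   F   F   F   F   F   F   F   F   F   F   F   F   F
  2   T   F   T   F   F   F   T   F   T   F   F   F   F   F   F   F
  3   T   F   T   F   T   F   T   F   T   F   T   F   T   F   F   F
  4   T   F   T   F   T   F   T   F   T   F   T   F   T   F   T   F
  5   T   F   T   F   T   T   T   T   T   T   T   T   T   T   T   T
  6   T   T   T   T   T   T   T   T   T   T   T   T   T   T   T   T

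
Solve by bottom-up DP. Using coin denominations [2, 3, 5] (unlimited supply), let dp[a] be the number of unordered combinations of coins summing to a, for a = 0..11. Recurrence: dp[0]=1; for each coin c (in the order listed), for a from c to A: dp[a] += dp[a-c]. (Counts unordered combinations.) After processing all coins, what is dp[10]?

4

after  coin     0     1     2     3     4     5     6     7     8     9    10    11
          2     1     0     1     0     1     0     1     0     1     0     1     0
          3     1     0     1     1     1     1     2     1     2     2     2     2
          5     1     0     1     1     1     2     2     2     3     3     4     4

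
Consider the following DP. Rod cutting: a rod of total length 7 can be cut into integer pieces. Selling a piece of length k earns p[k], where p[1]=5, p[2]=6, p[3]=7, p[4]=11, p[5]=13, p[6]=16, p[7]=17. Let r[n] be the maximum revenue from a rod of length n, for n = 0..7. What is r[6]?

30

   n    0    1    2    3    4    5    6    7
r[n]    0    5   10   15   20   25   30   35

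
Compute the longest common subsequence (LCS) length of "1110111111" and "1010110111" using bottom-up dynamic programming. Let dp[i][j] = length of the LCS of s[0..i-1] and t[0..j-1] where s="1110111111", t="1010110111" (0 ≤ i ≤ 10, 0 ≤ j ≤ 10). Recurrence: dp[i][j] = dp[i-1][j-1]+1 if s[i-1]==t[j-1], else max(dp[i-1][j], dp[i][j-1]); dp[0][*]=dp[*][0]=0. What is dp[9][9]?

   ''  1  0  1  0  1  1  0  1  1  1
''  0  0  0  0  0  0  0  0  0  0  0
 1  0  1  1  1  1  1  1  1  1  1  1
 1  0  1  1  2  2  2  2  2  2  2  2
 1  0  1  1  2  2  3  3  3  3  3  3
 0  0  1  2  2  3  3  3  4  4  4  4
 1  0  1  2  3  3  4  4  4  5  5  5
 1  0  1  2  3  3  4  5  5  5  6  6
 1  0  1  2  3  3  4  5  5  6  6  7
 1  0  1  2  3  3  4  5  5  6  7  7
 1  0  1  2  3  3  4  5  5  6  7  8
 1  0  1  2  3  3  4  5  5  6  7  8

7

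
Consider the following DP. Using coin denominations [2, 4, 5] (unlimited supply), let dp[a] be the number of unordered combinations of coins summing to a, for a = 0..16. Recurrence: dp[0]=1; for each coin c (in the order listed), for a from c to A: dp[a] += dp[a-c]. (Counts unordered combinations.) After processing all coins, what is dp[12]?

after  coin     0     1     2     3     4     5     6     7     8     9    10    11    12    13    14    15    16
          2     1     0     1     0     1     0     1     0     1     0     1     0     1     0     1     0     1
          4     1     0     1     0     2     0     2     0     3     0     3     0     4     0     4     0     5
          5     1     0     1     0     2     1     2     1     3     2     4     2     5     3     6     4     7

5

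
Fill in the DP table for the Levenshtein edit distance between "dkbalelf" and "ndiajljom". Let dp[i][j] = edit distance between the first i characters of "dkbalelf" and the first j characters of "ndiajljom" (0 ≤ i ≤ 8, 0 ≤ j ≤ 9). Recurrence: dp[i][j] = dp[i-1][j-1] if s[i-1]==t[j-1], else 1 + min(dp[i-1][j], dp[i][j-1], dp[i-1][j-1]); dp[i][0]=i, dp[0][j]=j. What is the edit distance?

7

   ''  n  d  i  a  j  l  j  o  m
''  0  1  2  3  4  5  6  7  8  9
 d  1  1  1  2  3  4  5  6  7  8
 k  2  2  2  2  3  4  5  6  7  8
 b  3  3  3  3  3  4  5  6  7  8
 a  4  4  4  4  3  4  5  6  7  8
 l  5  5  5  5  4  4  4  5  6  7
 e  6  6  6  6  5  5  5  5  6  7
 l  7  7  7  7  6  6  5  6  6  7
 f  8  8  8  8  7  7  6  6  7  7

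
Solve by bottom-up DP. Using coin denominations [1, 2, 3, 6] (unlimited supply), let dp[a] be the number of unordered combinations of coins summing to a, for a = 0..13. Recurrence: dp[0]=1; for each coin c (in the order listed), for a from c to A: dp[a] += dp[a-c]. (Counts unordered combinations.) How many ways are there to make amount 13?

after  coin     0     1     2     3     4     5     6     7     8     9    10    11    12    13
          1     1     1     1     1     1     1     1     1     1     1     1     1     1     1
          2     1     1     2     2     3     3     4     4     5     5     6     6     7     7
          3     1     1     2     3     4     5     7     8    10    12    14    16    19    21
          6     1     1     2     3     4     5     8     9    12    15    18    21    27    30

30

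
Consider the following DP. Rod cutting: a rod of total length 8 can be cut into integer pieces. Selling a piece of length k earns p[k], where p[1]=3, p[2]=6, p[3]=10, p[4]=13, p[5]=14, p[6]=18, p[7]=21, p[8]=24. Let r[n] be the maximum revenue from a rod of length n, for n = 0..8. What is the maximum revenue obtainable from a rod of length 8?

26

   n    0    1    2    3    4    5    6    7    8
r[n]    0    3    6   10   13   16   20   23   26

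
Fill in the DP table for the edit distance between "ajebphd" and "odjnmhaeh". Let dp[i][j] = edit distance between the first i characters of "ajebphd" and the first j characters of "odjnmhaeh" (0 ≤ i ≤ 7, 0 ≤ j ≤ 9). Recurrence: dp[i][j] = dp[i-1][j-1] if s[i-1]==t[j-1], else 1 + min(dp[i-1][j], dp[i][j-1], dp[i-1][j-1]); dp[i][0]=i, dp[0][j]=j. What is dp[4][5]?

   ''  o  d  j  n  m  h  a  e  h
''  0  1  2  3  4  5  6  7  8  9
 a  1  1  2  3  4  5  6  6  7  8
 j  2  2  2  2  3  4  5  6  7  8
 e  3  3  3  3  3  4  5  6  6  7
 b  4  4  4  4  4  4  5  6  7  7
 p  5  5  5  5  5  5  5  6  7  8
 h  6  6  6  6  6  6  5  6  7  7
 d  7  7  6  7  7  7  6  6  7  8

4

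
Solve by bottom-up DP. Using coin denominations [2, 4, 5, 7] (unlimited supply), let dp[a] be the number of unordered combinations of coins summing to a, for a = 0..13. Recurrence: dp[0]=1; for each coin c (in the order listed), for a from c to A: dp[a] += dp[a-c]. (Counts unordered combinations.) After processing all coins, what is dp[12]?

after  coin     0     1     2     3     4     5     6     7     8     9    10    11    12    13
          2     1     0     1     0     1     0     1     0     1     0     1     0     1     0
          4     1     0     1     0     2     0     2     0     3     0     3     0     4     0
          5     1     0     1     0     2     1     2     1     3     2     4     2     5     3
          7     1     0     1     0     2     1     2     2     3     3     4     4     6     5

6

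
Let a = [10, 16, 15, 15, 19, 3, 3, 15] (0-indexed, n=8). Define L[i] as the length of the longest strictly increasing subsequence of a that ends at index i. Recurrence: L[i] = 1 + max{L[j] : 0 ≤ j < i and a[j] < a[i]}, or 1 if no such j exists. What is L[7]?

2

   i    0    1    2    3    4    5    6    7
a[i]   10   16   15   15   19    3    3   15
L[i]    1    2    2    2    3    1    1    2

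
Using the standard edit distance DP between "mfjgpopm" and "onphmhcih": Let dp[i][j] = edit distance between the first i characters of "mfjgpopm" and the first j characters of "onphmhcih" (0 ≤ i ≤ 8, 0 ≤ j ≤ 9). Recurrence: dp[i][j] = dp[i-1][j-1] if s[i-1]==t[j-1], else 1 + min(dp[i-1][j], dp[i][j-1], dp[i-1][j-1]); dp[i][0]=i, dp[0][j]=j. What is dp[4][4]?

4

   ''  o  n  p  h  m  h  c  i  h
''  0  1  2  3  4  5  6  7  8  9
 m  1  1  2  3  4  4  5  6  7  8
 f  2  2  2  3  4  5  5  6  7  8
 j  3  3  3  3  4  5  6  6  7  8
 g  4  4  4  4  4  5  6  7  7  8
 p  5  5  5  4  5  5  6  7  8  8
 o  6  5  6  5  5  6  6  7  8  9
 p  7  6  6  6  6  6  7  7  8  9
 m  8  7  7  7  7  6  7  8  8  9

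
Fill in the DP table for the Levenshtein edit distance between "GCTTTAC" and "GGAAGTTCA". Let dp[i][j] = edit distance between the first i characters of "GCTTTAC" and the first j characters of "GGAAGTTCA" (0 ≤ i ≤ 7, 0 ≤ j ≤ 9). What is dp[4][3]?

   ''  G  G  A  A  G  T  T  C  A
''  0  1  2  3  4  5  6  7  8  9
 G  1  0  1  2  3  4  5  6  7  8
 C  2  1  1  2  3  4  5  6  6  7
 T  3  2  2  2  3  4  4  5  6  7
 T  4  3  3  3  3  4  4  4  5  6
 T  5  4  4  4  4  4  4  4  5  6
 A  6  5  5  4  4  5  5  5  5  5
 C  7  6  6  5  5  5  6  6  5  6

3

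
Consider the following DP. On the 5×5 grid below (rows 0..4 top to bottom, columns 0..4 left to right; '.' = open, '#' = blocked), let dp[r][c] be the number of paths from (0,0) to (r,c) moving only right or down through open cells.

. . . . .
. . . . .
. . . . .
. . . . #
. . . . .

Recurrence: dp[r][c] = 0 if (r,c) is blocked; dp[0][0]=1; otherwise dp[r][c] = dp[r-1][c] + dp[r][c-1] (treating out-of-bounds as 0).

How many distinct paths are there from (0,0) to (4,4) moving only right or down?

35

r\c   0   1   2   3   4
  0   1   1   1   1   1
  1   1   2   3   4   5
  2   1   3   6  10  15
  3   1   4  10  20   0
  4   1   5  15  35  35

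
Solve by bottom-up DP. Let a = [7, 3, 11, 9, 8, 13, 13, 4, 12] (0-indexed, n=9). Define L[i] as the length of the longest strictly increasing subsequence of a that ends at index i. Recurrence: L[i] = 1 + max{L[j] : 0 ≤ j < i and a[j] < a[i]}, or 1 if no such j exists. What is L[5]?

   i    0    1    2    3    4    5    6    7    8
a[i]    7    3   11    9    8   13   13    4   12
L[i]    1    1    2    2    2    3    3    2    3

3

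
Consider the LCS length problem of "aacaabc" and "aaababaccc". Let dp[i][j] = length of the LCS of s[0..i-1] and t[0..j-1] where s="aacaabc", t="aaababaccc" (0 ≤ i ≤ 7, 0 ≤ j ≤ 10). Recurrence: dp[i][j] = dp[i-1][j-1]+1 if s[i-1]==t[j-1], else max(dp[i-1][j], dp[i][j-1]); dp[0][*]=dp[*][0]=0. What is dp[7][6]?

5

   ''  a  a  a  b  a  b  a  c  c  c
''  0  0  0  0  0  0  0  0  0  0  0
 a  0  1  1  1  1  1  1  1  1  1  1
 a  0  1  2  2  2  2  2  2  2  2  2
 c  0  1  2  2  2  2  2  2  3  3  3
 a  0  1  2  3  3  3  3  3  3  3  3
 a  0  1  2  3  3  4  4  4  4  4  4
 b  0  1  2  3  4  4  5  5  5  5  5
 c  0  1  2  3  4  4  5  5  6  6  6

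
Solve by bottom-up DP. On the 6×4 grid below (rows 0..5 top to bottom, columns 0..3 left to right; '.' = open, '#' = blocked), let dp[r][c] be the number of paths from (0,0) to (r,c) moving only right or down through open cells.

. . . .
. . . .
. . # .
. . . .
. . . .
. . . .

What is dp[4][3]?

17

r\c   0   1   2   3
  0   1   1   1   1
  1   1   2   3   4
  2   1   3   0   4
  3   1   4   4   8
  4   1   5   9  17
  5   1   6  15  32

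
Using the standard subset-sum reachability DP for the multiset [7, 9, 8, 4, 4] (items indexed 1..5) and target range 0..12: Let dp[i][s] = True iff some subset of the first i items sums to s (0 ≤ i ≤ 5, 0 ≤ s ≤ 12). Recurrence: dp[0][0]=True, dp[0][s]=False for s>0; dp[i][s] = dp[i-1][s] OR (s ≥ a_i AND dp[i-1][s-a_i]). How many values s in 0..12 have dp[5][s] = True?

7

i\s   0   1   2   3   4   5   6   7   8   9  10  11  12
  0   T   F   F   F   F   F   F   F   F   F   F   F   F
  1   T   F   F   F   F   F   F   T   F   F   F   F   F
  2   T   F   F   F   F   F   F   T   F   T   F   F   F
  3   T   F   F   F   F   F   F   T   T   T   F   F   F
  4   T   F   F   F   T   F   F   T   T   T   F   T   T
  5   T   F   F   F   T   F   F   T   T   T   F   T   T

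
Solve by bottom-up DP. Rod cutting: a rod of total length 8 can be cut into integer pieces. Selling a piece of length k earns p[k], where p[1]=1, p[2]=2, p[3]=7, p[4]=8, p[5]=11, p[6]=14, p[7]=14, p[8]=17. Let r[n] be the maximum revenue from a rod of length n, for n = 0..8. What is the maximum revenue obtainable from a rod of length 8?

18

   n    0    1    2    3    4    5    6    7    8
r[n]    0    1    2    7    8   11   14   15   18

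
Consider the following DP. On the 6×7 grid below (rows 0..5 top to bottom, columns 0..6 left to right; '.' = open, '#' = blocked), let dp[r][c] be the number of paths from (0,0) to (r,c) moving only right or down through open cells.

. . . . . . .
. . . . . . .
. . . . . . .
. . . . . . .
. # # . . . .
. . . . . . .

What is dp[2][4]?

15

r\c   0   1   2   3   4   5   6
  0   1   1   1   1   1   1   1
  1   1   2   3   4   5   6   7
  2   1   3   6  10  15  21  28
  3   1   4  10  20  35  56  84
  4   1   0   0  20  55 111 195
  5   1   1   1  21  76 187 382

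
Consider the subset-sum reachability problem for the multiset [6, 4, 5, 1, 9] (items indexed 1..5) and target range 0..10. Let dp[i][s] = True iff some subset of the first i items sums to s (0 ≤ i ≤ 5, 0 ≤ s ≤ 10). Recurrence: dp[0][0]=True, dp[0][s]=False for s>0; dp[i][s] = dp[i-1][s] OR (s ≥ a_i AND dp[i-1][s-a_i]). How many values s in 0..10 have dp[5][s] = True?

8

i\s   0   1   2   3   4   5   6   7   8   9  10
  0   T   F   F   F   F   F   F   F   F   F   F
  1   T   F   F   F   F   F   T   F   F   F   F
  2   T   F   F   F   T   F   T   F   F   F   T
  3   T   F   F   F   T   T   T   F   F   T   T
  4   T   T   F   F   T   T   T   T   F   T   T
  5   T   T   F   F   T   T   T   T   F   T   T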